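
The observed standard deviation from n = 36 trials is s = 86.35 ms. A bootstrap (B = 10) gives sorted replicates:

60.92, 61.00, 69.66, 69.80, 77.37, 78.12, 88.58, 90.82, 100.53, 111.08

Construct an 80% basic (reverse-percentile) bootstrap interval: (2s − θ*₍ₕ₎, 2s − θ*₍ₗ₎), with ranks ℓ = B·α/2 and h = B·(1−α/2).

(72.17, 111.78)

Percentile endpoints at ranks 1 and 9: θ*₍1₎ = 60.92, θ*₍9₎ = 100.53.
Basic interval reflects these around s:
  lower = 2 × 86.35 − 100.53 = 72.17
  upper = 2 × 86.35 − 60.92 = 111.78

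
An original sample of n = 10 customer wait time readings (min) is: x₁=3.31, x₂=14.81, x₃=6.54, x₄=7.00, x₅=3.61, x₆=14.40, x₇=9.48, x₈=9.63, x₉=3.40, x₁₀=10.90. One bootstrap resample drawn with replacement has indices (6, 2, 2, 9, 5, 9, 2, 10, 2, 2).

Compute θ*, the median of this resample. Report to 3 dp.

θ* = 14.605

Resample values: 14.40, 14.81, 14.81, 3.40, 3.61, 3.40, 14.81, 10.90, 14.81, 14.81.
Sorted: 3.40, 3.40, 3.61, 10.90, 14.40, 14.81, 14.81, 14.81, 14.81, 14.81
Median = average of the two middle values = 14.605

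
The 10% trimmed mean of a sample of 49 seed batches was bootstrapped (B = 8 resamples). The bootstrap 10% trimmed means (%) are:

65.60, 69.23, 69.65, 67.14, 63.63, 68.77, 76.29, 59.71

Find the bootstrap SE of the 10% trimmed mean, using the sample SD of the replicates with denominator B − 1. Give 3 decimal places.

Bootstrap SE is the standard deviation of the 8 replicate 10% trimmed means.
Mean of replicates: (65.60 + 69.23 + 69.65 + 67.14 + 63.63 + 68.77 + 76.29 + 59.71) / 8 = 540.0200 / 8 = 67.5025
Sum of squared deviations: (−1.9025)² + (+1.7275)² + (+2.1475)² + (−0.3625)² + (−3.8725)² + (+1.2675)² + (+8.7875)² + (−7.7925)² = 165.8930
Variance = 165.8930 / 7 = 23.6990
SE* = √23.6990

SE* = 4.868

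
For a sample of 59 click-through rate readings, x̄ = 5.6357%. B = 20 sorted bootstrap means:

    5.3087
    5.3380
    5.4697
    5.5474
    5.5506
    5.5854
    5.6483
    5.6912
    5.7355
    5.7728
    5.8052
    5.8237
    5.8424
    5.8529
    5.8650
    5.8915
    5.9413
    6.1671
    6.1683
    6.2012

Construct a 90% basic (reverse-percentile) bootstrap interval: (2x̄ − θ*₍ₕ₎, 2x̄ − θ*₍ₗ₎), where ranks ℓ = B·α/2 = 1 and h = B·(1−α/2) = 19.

(5.1031, 5.9627)

Percentile endpoints at ranks 1 and 19: θ*₍1₎ = 5.3087, θ*₍19₎ = 6.1683.
Basic interval reflects these around x̄:
  lower = 2 × 5.6357 − 6.1683 = 5.1031
  upper = 2 × 5.6357 − 5.3087 = 5.9627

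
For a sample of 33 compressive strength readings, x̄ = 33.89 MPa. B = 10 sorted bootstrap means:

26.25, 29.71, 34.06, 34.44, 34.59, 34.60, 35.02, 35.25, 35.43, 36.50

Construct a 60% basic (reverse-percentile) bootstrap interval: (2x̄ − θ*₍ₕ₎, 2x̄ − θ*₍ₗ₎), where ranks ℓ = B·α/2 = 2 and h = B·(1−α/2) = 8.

Percentile endpoints at ranks 2 and 8: θ*₍2₎ = 29.71, θ*₍8₎ = 35.25.
Basic interval reflects these around x̄:
  lower = 2 × 33.89 − 35.25 = 32.53
  upper = 2 × 33.89 − 29.71 = 38.07

(32.53, 38.07)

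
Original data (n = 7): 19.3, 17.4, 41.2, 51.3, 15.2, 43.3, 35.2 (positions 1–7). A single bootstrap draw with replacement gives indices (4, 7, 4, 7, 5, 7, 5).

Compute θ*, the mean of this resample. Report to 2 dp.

Resample values: 51.3, 35.2, 51.3, 35.2, 15.2, 35.2, 15.2.
Mean = (51.3 + 35.2 + 51.3 + 35.2 + 15.2 + 35.2 + 15.2) / 7 = 238.60 / 7 = 34.09

θ* = 34.09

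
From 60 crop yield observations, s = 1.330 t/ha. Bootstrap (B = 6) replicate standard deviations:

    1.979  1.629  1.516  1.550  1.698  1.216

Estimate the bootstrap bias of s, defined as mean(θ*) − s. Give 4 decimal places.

mean(θ*) = (1.979 + 1.629 + 1.516 + 1.550 + 1.698 + 1.216) / 6 = 1.59800
bias = 1.59800 − 1.330

bias = +0.2680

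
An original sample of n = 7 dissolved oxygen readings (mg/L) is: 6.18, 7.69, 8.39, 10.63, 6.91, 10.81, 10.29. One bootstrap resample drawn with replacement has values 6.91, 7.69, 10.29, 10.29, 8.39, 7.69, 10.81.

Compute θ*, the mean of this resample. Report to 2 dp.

θ* = 8.87

Mean = (6.91 + 7.69 + 10.29 + 10.29 + 8.39 + 7.69 + 10.81) / 7 = 62.070 / 7 = 8.87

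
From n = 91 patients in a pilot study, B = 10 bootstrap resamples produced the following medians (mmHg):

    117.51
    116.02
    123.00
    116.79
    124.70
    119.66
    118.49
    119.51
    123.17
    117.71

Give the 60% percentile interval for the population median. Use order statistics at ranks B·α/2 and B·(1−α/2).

(116.79, 123.00)

Sorted replicates: 116.02, 116.79, 117.51, 117.71, 118.49, 119.51, 119.66, 123.00, 123.17, 124.70
α = 0.40; lower rank = 10 × 0.200 = 2; upper rank = 10 × 0.800 = 8.
The 2nd smallest replicate is 116.79; the 8th is 123.00.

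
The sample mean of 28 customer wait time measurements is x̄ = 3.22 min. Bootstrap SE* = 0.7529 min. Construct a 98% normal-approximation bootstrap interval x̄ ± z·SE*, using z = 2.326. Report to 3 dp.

(1.469, 4.971)

Margin = 2.326 × 0.7529 = 1.7512
Interval: 3.22 ± 1.7512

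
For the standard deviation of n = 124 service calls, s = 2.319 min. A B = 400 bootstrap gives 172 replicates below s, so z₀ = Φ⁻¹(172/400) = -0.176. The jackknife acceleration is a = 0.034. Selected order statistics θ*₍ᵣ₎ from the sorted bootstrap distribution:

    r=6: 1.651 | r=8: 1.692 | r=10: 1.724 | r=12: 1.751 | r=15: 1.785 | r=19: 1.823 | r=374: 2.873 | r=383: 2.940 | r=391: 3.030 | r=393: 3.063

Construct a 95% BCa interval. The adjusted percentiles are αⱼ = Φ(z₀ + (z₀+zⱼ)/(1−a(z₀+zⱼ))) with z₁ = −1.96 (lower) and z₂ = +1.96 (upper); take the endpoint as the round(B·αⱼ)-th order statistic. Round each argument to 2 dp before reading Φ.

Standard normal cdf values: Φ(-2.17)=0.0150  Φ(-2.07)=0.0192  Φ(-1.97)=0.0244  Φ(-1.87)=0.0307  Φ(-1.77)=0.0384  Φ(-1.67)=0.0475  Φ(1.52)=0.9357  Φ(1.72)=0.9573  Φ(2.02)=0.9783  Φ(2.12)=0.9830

Lower: z₀ + z₁ = -0.176 + (-1.960) = -2.136; 1 − a(z₀+z₁) = 1 − (0.034)(-2.136) = 1.0726; argument = -0.176 + (-2.136)/1.0726 = -2.1674 → -2.17.
α₁ = Φ(-2.17) = 0.0150; rank = round(400 × 0.0150) = 6; θ*₍6₎ = 1.651.
Upper: z₀ + z₂ = 1.784; 1 − a(z₀+z₂) = 0.9393; argument = 1.7232 → 1.72; α₂ = 0.9573; rank = 383; θ*₍383₎ = 2.940.

(1.651, 2.940)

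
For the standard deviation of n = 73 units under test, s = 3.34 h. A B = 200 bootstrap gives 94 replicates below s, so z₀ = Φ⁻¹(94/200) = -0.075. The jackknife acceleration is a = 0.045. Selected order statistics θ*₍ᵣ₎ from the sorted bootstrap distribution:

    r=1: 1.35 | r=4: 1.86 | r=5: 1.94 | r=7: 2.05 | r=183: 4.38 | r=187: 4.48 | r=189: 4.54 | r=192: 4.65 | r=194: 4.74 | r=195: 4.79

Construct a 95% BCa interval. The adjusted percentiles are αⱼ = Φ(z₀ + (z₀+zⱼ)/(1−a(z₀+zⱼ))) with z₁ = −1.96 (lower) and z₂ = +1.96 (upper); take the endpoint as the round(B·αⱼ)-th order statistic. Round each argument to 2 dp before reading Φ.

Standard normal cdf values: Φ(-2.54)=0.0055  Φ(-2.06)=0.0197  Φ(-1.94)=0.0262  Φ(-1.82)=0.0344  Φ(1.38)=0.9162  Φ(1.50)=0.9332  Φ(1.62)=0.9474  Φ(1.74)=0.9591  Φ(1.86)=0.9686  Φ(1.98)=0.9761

Lower: z₀ + z₁ = -0.075 + (-1.960) = -2.035; 1 − a(z₀+z₁) = 1 − (0.045)(-2.035) = 1.0916; argument = -0.075 + (-2.035)/1.0916 = -1.9393 → -1.94.
α₁ = Φ(-1.94) = 0.0262; rank = round(200 × 0.0262) = 5; θ*₍5₎ = 1.94.
Upper: z₀ + z₂ = 1.885; 1 − a(z₀+z₂) = 0.9152; argument = 1.9847 → 1.98; α₂ = 0.9761; rank = 195; θ*₍195₎ = 4.79.

(1.94, 4.79)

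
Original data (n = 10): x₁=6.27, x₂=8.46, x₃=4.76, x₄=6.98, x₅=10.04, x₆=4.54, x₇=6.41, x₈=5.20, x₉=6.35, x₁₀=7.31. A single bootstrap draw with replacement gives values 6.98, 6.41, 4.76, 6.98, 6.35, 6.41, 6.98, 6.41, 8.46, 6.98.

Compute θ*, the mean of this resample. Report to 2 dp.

Mean = (6.98 + 6.41 + 4.76 + 6.98 + 6.35 + 6.41 + 6.98 + 6.41 + 8.46 + 6.98) / 10 = 66.720 / 10 = 6.67

θ* = 6.67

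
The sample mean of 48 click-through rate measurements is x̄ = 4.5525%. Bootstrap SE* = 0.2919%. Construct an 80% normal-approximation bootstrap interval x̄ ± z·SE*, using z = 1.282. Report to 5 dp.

Margin = 1.282 × 0.2919 = 0.374216
Interval: 4.5525 ± 0.374216

(4.17828, 4.92672)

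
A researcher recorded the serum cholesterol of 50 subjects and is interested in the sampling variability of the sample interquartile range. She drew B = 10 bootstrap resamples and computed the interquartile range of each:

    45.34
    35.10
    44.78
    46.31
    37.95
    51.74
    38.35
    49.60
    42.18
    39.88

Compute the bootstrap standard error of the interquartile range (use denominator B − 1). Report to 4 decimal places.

Bootstrap SE is the standard deviation of the 10 replicate interquartile ranges.
Mean of replicates: (45.34 + 35.10 + 44.78 + 46.31 + 37.95 + 51.74 + 38.35 + 49.60 + 42.18 + 39.88) / 10 = 431.23000 / 10 = 43.12300
Sum of squared deviations: (+2.21700)² + (−8.02300)² + (+1.65700)² + (+3.18700)² + (−5.17300)² + (+8.61700)² + (−4.77300)² + (+6.47700)² + (−0.94300)² + (−3.24300)² = 259.33821
Variance = 259.33821 / 9 = 28.81536
SE* = √28.81536

SE* = 5.3680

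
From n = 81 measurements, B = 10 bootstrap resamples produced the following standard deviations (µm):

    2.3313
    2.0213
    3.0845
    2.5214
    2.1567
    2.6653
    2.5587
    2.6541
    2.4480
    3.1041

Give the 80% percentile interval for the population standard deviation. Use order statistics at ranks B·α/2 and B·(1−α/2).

(2.0213, 3.0845)

Sorted replicates: 2.0213, 2.1567, 2.3313, 2.4480, 2.5214, 2.5587, 2.6541, 2.6653, 3.0845, 3.1041
α = 0.20; lower rank = 10 × 0.100 = 1; upper rank = 10 × 0.900 = 9.
The 1st smallest replicate is 2.0213; the 9th is 3.0845.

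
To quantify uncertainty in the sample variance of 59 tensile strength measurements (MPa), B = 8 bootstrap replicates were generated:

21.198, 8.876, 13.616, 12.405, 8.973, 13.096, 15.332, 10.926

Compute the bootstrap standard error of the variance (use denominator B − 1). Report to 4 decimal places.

SE* = 3.9802

Bootstrap SE is the standard deviation of the 8 replicate variances.
Mean of replicates: (21.198 + 8.876 + 13.616 + 12.405 + 8.973 + 13.096 + 15.332 + 10.926) / 8 = 104.42200 / 8 = 13.05275
Sum of squared deviations: (+8.14525)² + (−4.17675)² + (+0.56325)² + (−0.64775)² + (−4.07975)² + (+0.04325)² + (+2.27925)² + (−2.12675)² = 110.89145
Variance = 110.89145 / 7 = 15.84164
SE* = √15.84164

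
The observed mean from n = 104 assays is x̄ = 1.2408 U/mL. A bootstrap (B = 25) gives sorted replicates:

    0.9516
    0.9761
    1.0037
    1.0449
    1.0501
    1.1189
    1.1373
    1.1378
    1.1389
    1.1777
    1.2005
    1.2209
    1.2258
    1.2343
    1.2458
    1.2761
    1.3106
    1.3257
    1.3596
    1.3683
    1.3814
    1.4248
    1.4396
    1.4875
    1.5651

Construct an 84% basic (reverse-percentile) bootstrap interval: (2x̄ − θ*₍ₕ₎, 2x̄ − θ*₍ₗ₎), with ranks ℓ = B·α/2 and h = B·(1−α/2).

Percentile endpoints at ranks 2 and 23: θ*₍2₎ = 0.9761, θ*₍23₎ = 1.4396.
Basic interval reflects these around x̄:
  lower = 2 × 1.2408 − 1.4396 = 1.0420
  upper = 2 × 1.2408 − 0.9761 = 1.5055

(1.0420, 1.5055)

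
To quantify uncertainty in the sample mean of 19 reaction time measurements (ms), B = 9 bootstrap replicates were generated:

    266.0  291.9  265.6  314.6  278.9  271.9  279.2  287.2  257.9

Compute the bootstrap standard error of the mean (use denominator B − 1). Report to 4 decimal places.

Bootstrap SE is the standard deviation of the 9 replicate means.
Mean of replicates: (266.0 + 291.9 + 265.6 + 314.6 + 278.9 + 271.9 + 279.2 + 287.2 + 257.9) / 9 = 2513.20000 / 9 = 279.24444
Sum of squared deviations: (−13.24444)² + (+12.65556)² + (−13.64444)² + (+35.35556)² + (−0.34444)² + (−7.34444)² + (−0.04444)² + (+7.95556)² + (−21.34444)² = 2344.70222
Variance = 2344.70222 / 8 = 293.08778
SE* = √293.08778

SE* = 17.1198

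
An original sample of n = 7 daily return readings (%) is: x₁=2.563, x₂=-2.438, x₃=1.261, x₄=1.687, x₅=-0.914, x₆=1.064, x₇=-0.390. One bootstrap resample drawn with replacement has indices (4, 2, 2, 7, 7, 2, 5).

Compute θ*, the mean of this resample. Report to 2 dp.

Resample values: 1.687, -2.438, -2.438, -0.390, -0.390, -2.438, -0.914.
Mean = (1.687 + (-2.438) + (-2.438) + (-0.390) + (-0.390) + (-2.438) + (-0.914)) / 7 = -7.3210 / 7 = -1.05

θ* = -1.05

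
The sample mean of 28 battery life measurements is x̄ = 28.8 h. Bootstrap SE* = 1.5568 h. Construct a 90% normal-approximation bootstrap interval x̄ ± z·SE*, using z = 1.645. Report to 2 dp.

Margin = 1.645 × 1.5568 = 2.561
Interval: 28.8 ± 2.561

(26.24, 31.36)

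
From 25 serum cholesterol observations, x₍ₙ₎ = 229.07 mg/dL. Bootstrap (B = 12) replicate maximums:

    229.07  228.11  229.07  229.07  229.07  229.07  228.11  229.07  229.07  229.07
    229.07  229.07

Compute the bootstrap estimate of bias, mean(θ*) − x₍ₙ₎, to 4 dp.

mean(θ*) = (229.07 + 228.11 + 229.07 + 229.07 + 229.07 + 229.07 + 228.11 + 229.07 + 229.07 + 229.07 + 229.07 + 229.07) / 12 = 228.91000
bias = 228.91000 − 229.07

bias = −0.1600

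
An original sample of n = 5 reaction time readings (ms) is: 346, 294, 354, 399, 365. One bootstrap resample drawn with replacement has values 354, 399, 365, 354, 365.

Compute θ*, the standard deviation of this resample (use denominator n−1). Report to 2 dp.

Mean = 367.4000; sum of squared deviations = 1369.2000
s² = 1369.2000 / 4 = 342.3000
s = √342.3000 = 18.50

θ* = 18.50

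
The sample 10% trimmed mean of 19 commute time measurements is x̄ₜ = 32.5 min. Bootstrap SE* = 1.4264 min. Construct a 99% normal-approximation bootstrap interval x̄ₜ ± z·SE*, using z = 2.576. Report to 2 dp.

Margin = 2.576 × 1.4264 = 3.674
Interval: 32.5 ± 3.674

(28.83, 36.17)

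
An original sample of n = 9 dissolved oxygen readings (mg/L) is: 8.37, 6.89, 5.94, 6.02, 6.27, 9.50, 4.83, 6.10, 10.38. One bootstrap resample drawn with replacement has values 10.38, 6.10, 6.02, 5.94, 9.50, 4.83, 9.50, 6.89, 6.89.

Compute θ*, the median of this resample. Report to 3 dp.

Sorted: 4.83, 5.94, 6.02, 6.10, 6.89, 6.89, 9.50, 9.50, 10.38
Median = middle value = 6.890

θ* = 6.890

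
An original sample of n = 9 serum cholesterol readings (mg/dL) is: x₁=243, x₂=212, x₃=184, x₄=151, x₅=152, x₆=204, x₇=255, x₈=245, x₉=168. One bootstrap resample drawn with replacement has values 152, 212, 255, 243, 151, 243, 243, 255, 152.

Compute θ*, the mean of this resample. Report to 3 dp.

Mean = (152 + 212 + 255 + 243 + 151 + 243 + 243 + 255 + 152) / 9 = 1906.0 / 9 = 211.778

θ* = 211.778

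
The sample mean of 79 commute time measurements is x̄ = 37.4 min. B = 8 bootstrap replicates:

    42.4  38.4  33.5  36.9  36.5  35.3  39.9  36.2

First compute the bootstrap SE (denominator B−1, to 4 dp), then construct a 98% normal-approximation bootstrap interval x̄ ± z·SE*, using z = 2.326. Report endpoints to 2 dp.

(30.92, 43.88)

Mean of replicates = 37.3875; sum of squared deviations = 54.3687; SE* = √(54.3687/7) = 2.7869
Margin = 2.326 × 2.7869 = 6.482
Interval: 37.4 ± 6.482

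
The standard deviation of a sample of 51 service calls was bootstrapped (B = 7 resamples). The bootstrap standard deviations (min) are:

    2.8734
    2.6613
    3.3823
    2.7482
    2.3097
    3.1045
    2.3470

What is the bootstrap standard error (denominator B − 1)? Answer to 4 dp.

SE* = 0.3874

Bootstrap SE is the standard deviation of the 7 replicate standard deviations.
Mean of replicates: (2.8734 + 2.6613 + 3.3823 + 2.7482 + 2.3097 + 3.1045 + 2.3470) / 7 = 19.42640 / 7 = 2.77520
Sum of squared deviations: (+0.09820)² + (−0.11390)² + (+0.60710)² + (−0.02700)² + (−0.46550)² + (+0.32930)² + (−0.42820)² = 0.90040
Variance = 0.90040 / 6 = 0.15007
SE* = √0.15007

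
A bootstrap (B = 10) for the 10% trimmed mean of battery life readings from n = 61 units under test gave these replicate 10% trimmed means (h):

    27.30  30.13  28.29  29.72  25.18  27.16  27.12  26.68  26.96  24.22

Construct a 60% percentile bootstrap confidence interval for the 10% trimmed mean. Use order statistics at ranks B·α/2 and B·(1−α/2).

(25.18, 28.29)

Sorted replicates: 24.22, 25.18, 26.68, 26.96, 27.12, 27.16, 27.30, 28.29, 29.72, 30.13
α = 0.40; lower rank = 10 × 0.200 = 2; upper rank = 10 × 0.800 = 8.
The 2nd smallest replicate is 25.18; the 8th is 28.29.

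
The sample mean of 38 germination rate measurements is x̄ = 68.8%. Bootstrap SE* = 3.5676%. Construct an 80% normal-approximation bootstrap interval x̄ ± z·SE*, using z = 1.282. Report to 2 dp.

Margin = 1.282 × 3.5676 = 4.574
Interval: 68.8 ± 4.574

(64.23, 73.37)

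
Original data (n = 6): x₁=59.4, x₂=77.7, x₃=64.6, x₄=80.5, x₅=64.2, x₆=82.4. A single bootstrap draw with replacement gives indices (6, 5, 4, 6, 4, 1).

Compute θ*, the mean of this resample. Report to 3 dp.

Resample values: 82.4, 64.2, 80.5, 82.4, 80.5, 59.4.
Mean = (82.4 + 64.2 + 80.5 + 82.4 + 80.5 + 59.4) / 6 = 449.40 / 6 = 74.900

θ* = 74.900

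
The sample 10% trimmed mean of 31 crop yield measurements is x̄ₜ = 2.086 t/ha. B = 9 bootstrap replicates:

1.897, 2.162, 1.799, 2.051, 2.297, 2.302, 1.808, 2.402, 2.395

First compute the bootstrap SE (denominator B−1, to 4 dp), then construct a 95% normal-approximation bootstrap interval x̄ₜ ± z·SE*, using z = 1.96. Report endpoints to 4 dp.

(1.6078, 2.5642)

Mean of replicates = 2.1237; sum of squared deviations = 0.4761; SE* = √(0.4761/8) = 0.2440
Margin = 1.96 × 0.2440 = 0.47824
Interval: 2.086 ± 0.47824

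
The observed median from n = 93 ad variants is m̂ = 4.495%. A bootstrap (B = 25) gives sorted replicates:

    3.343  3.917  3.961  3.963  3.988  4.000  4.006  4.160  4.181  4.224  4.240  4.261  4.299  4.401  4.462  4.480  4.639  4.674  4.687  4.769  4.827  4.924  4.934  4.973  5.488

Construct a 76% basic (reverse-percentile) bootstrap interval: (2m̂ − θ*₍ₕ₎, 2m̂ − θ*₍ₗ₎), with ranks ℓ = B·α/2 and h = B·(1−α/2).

(4.066, 5.029)

Percentile endpoints at ranks 3 and 22: θ*₍3₎ = 3.961, θ*₍22₎ = 4.924.
Basic interval reflects these around m̂:
  lower = 2 × 4.495 − 4.924 = 4.066
  upper = 2 × 4.495 − 3.961 = 5.029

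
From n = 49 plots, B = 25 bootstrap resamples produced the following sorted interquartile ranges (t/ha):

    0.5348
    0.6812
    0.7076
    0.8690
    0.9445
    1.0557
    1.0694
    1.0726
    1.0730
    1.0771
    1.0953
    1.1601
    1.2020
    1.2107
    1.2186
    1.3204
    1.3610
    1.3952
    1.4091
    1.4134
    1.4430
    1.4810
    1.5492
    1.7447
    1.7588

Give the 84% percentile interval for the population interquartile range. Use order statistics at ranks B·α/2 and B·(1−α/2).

α = 0.16; lower rank = 25 × 0.080 = 2; upper rank = 25 × 0.920 = 23.
The 2nd smallest replicate is 0.6812; the 23rd is 1.5492.

(0.6812, 1.5492)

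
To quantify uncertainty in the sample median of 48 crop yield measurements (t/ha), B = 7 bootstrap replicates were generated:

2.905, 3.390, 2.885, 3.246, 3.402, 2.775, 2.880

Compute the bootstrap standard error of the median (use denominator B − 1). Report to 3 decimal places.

SE* = 0.267

Bootstrap SE is the standard deviation of the 7 replicate medians.
Mean of replicates: (2.905 + 3.390 + 2.885 + 3.246 + 3.402 + 2.775 + 2.880) / 7 = 21.4830 / 7 = 3.0690
Sum of squared deviations: (−0.1640)² + (+0.3210)² + (−0.1840)² + (+0.1770)² + (+0.3330)² + (−0.2940)² + (−0.1890)² = 0.4282
Variance = 0.4282 / 6 = 0.0714
SE* = √0.0714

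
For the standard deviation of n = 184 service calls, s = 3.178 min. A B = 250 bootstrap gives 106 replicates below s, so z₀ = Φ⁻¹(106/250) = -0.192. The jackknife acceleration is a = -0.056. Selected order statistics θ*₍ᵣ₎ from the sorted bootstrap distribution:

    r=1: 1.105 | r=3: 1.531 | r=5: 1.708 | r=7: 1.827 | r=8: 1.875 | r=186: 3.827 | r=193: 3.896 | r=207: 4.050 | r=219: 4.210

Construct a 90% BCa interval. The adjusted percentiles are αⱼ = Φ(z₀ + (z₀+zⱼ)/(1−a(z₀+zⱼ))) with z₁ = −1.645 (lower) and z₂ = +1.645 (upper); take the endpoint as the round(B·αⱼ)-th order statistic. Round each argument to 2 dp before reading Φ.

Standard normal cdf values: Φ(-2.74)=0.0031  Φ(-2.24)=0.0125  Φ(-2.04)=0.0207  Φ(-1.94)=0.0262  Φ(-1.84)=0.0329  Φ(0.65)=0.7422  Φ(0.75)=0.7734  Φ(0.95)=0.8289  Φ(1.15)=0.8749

(1.531, 4.210)

Lower: z₀ + z₁ = -0.192 + (-1.645) = -1.837; 1 − a(z₀+z₁) = 1 − (-0.056)(-1.837) = 0.8971; argument = -0.192 + (-1.837)/0.8971 = -2.2396 → -2.24.
α₁ = Φ(-2.24) = 0.0125; rank = round(250 × 0.0125) = 3; θ*₍3₎ = 1.531.
Upper: z₀ + z₂ = 1.453; 1 − a(z₀+z₂) = 1.0814; argument = 1.1517 → 1.15; α₂ = 0.8749; rank = 219; θ*₍219₎ = 4.210.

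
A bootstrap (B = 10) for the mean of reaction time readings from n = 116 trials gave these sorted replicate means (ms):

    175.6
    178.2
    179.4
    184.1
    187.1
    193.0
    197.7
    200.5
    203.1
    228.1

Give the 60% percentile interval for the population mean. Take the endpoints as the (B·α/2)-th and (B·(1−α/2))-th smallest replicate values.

α = 0.40; lower rank = 10 × 0.200 = 2; upper rank = 10 × 0.800 = 8.
The 2nd smallest replicate is 178.2; the 8th is 200.5.

(178.2, 200.5)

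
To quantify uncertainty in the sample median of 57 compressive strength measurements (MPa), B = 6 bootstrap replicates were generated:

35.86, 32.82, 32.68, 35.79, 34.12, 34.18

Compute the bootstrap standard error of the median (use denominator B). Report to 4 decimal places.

Bootstrap SE is the standard deviation of the 6 replicate medians.
Mean of replicates: (35.86 + 32.82 + 32.68 + 35.79 + 34.12 + 34.18) / 6 = 205.45000 / 6 = 34.24167
Sum of squared deviations: (+1.61833)² + (−1.42167)² + (−1.56167)² + (+1.54833)² + (−0.12167)² + (−0.06167)² = 9.49488
Variance = 9.49488 / 6 = 1.58248
SE* = √1.58248

SE* = 1.2580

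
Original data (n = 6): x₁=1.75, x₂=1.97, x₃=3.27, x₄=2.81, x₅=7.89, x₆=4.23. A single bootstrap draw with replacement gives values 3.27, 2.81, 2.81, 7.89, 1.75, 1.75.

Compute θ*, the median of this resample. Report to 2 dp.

θ* = 2.81

Sorted: 1.75, 1.75, 2.81, 2.81, 3.27, 7.89
Median = average of the two middle values = 2.81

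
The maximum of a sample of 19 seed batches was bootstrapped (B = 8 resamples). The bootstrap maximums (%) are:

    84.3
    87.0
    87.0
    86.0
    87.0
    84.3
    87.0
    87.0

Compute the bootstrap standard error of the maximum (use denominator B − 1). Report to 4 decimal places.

Bootstrap SE is the standard deviation of the 8 replicate maximums.
Mean of replicates: (84.3 + 87.0 + 87.0 + 86.0 + 87.0 + 84.3 + 87.0 + 87.0) / 8 = 689.60000 / 8 = 86.20000
Sum of squared deviations: (−1.90000)² + (+0.80000)² + (+0.80000)² + (−0.20000)² + (+0.80000)² + (−1.90000)² + (+0.80000)² + (+0.80000)² = 10.46000
Variance = 10.46000 / 7 = 1.49429
SE* = √1.49429

SE* = 1.2224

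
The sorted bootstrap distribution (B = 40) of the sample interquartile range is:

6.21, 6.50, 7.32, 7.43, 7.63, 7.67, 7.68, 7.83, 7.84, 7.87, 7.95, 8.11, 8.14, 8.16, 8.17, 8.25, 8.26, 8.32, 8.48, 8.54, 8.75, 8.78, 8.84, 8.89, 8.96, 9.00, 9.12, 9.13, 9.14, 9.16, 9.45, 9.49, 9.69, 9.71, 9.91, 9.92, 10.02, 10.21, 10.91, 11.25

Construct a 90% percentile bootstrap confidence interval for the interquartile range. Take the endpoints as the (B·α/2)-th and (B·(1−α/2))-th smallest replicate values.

α = 0.10; lower rank = 40 × 0.050 = 2; upper rank = 40 × 0.950 = 38.
The 2nd smallest replicate is 6.50; the 38th is 10.21.

(6.50, 10.21)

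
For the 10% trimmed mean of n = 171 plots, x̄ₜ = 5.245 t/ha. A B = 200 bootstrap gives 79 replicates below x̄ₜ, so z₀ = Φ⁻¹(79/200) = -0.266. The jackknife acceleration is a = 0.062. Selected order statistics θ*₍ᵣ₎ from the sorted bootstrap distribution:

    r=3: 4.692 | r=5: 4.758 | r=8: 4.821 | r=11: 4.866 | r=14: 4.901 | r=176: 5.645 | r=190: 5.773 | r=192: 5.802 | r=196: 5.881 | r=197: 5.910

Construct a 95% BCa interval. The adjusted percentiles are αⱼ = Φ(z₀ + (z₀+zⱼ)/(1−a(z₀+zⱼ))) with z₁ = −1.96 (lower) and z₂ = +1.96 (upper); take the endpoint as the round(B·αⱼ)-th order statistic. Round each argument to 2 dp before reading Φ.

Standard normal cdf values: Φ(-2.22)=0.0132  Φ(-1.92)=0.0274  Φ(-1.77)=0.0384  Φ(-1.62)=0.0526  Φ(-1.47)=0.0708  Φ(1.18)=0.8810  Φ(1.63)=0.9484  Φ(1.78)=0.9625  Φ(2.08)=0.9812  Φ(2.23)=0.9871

Lower: z₀ + z₁ = -0.266 + (-1.960) = -2.226; 1 − a(z₀+z₁) = 1 − (0.062)(-2.226) = 1.1380; argument = -0.266 + (-2.226)/1.1380 = -2.2220 → -2.22.
α₁ = Φ(-2.22) = 0.0132; rank = round(200 × 0.0132) = 3; θ*₍3₎ = 4.692.
Upper: z₀ + z₂ = 1.694; 1 − a(z₀+z₂) = 0.8950; argument = 1.6268 → 1.63; α₂ = 0.9484; rank = 190; θ*₍190₎ = 5.773.

(4.692, 5.773)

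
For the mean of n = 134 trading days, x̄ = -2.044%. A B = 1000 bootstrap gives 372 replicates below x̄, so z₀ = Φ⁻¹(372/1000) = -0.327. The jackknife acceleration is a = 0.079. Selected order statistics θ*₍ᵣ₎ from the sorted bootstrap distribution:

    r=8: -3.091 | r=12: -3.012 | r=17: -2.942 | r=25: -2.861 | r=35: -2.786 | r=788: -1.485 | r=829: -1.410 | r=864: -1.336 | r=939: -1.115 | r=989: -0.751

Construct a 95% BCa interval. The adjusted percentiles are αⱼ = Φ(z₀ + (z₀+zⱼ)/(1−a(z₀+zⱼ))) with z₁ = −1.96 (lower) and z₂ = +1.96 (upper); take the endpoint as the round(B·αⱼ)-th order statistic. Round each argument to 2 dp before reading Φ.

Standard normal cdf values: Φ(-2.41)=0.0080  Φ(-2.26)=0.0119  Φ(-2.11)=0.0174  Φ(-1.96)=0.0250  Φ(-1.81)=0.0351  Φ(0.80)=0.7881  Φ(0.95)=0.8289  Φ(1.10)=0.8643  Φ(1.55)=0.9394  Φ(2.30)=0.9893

(-3.012, -1.115)

Lower: z₀ + z₁ = -0.327 + (-1.960) = -2.287; 1 − a(z₀+z₁) = 1 − (0.079)(-2.287) = 1.1807; argument = -0.327 + (-2.287)/1.1807 = -2.2640 → -2.26.
α₁ = Φ(-2.26) = 0.0119; rank = round(1000 × 0.0119) = 12; θ*₍12₎ = -3.012.
Upper: z₀ + z₂ = 1.633; 1 − a(z₀+z₂) = 0.8710; argument = 1.5479 → 1.55; α₂ = 0.9394; rank = 939; θ*₍939₎ = -1.115.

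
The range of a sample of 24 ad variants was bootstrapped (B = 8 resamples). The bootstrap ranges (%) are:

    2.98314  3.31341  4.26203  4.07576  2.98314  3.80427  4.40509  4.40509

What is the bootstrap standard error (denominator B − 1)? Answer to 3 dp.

SE* = 0.608

Bootstrap SE is the standard deviation of the 8 replicate ranges.
Mean of replicates: (2.98314 + 3.31341 + 4.26203 + 4.07576 + 2.98314 + 3.80427 + 4.40509 + 4.40509) / 8 = 30.231930 / 8 = 3.778991
Sum of squared deviations: (−0.795851)² + (−0.465581)² + (+0.483039)² + (+0.296769)² + (−0.795851)² + (+0.025279)² + (+0.626099)² + (+0.626099)² = 2.589561
Variance = 2.589561 / 7 = 0.369937
SE* = √0.369937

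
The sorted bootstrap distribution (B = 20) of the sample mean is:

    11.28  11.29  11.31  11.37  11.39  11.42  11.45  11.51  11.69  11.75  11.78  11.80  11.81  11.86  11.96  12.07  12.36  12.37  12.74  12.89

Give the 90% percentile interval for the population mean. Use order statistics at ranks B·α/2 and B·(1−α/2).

α = 0.10; lower rank = 20 × 0.050 = 1; upper rank = 20 × 0.950 = 19.
The 1st smallest replicate is 11.28; the 19th is 12.74.

(11.28, 12.74)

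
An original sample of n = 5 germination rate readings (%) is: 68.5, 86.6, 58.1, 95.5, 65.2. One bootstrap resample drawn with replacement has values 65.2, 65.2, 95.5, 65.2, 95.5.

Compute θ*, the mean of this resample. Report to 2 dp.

Mean = (65.2 + 65.2 + 95.5 + 65.2 + 95.5) / 5 = 386.60 / 5 = 77.32

θ* = 77.32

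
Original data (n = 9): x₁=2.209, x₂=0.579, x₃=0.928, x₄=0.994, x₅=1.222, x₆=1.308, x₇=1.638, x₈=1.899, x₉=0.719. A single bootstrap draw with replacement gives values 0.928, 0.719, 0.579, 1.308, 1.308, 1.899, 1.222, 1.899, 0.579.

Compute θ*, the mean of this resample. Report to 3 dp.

θ* = 1.160

Mean = (0.928 + 0.719 + 0.579 + 1.308 + 1.308 + 1.899 + 1.222 + 1.899 + 0.579) / 9 = 10.4410 / 9 = 1.160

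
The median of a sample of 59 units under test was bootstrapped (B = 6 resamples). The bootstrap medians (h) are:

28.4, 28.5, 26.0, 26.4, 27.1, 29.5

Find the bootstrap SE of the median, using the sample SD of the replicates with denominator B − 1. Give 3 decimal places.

Bootstrap SE is the standard deviation of the 6 replicate medians.
Mean of replicates: (28.4 + 28.5 + 26.0 + 26.4 + 27.1 + 29.5) / 6 = 165.9000 / 6 = 27.6500
Sum of squared deviations: (+0.7500)² + (+0.8500)² + (−1.6500)² + (−1.2500)² + (−0.5500)² + (+1.8500)² = 9.2950
Variance = 9.2950 / 5 = 1.8590
SE* = √1.8590

SE* = 1.363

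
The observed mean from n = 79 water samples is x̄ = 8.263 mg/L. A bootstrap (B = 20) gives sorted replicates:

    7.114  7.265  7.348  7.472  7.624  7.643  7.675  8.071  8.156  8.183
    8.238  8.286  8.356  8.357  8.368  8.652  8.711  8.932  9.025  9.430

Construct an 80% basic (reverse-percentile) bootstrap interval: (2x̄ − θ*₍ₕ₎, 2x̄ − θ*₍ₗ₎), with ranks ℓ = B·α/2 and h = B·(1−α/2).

(7.594, 9.261)

Percentile endpoints at ranks 2 and 18: θ*₍2₎ = 7.265, θ*₍18₎ = 8.932.
Basic interval reflects these around x̄:
  lower = 2 × 8.263 − 8.932 = 7.594
  upper = 2 × 8.263 − 7.265 = 9.261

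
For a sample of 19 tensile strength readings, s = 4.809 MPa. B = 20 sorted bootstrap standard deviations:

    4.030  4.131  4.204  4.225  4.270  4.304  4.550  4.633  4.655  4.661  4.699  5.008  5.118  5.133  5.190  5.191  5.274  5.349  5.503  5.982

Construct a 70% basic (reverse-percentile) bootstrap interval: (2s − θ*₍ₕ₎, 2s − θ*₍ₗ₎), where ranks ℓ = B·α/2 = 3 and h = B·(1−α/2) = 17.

Percentile endpoints at ranks 3 and 17: θ*₍3₎ = 4.204, θ*₍17₎ = 5.274.
Basic interval reflects these around s:
  lower = 2 × 4.809 − 5.274 = 4.344
  upper = 2 × 4.809 − 4.204 = 5.414

(4.344, 5.414)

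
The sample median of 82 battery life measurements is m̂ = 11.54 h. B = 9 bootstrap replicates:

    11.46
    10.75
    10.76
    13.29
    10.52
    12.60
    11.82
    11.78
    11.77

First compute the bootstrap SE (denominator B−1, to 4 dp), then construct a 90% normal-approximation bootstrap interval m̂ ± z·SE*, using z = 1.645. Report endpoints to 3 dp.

Mean of replicates = 11.6389; sum of squared deviations = 6.5663; SE* = √(6.5663/8) = 0.9060
Margin = 1.645 × 0.9060 = 1.4904
Interval: 11.54 ± 1.4904

(10.050, 13.030)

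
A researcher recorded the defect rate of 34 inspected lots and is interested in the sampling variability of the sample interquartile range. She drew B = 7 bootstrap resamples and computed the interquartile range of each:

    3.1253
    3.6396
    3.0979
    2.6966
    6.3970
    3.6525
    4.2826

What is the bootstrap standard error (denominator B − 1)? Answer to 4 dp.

Bootstrap SE is the standard deviation of the 7 replicate interquartile ranges.
Mean of replicates: (3.1253 + 3.6396 + 3.0979 + 2.6966 + 6.3970 + 3.6525 + 4.2826) / 7 = 26.89150 / 7 = 3.84164
Sum of squared deviations: (−0.71634)² + (−0.20204)² + (−0.74374)² + (−1.14504)² + (+2.55536)² + (−0.18914)² + (+0.44096)² = 9.17831
Variance = 9.17831 / 6 = 1.52972
SE* = √1.52972

SE* = 1.2368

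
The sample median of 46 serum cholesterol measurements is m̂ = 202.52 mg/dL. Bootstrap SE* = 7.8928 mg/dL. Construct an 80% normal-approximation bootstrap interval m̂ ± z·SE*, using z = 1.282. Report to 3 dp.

Margin = 1.282 × 7.8928 = 10.1186
Interval: 202.52 ± 10.1186

(192.401, 212.639)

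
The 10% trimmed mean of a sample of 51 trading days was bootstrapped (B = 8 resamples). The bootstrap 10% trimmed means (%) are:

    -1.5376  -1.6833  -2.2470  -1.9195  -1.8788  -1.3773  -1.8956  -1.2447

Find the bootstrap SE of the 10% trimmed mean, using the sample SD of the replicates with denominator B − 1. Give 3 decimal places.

Bootstrap SE is the standard deviation of the 8 replicate 10% trimmed means.
Mean of replicates: ((-1.5376) + (-1.6833) + (-2.2470) + (-1.9195) + (-1.8788) + (-1.3773) + (-1.8956) + (-1.2447)) / 8 = -13.78380 / 8 = -1.72297
Sum of squared deviations: (+0.18537)² + (+0.03967)² + (−0.52402)² + (−0.19653)² + (−0.15583)² + (+0.34567)² + (−0.17263)² + (+0.47828)² = 0.75148
Variance = 0.75148 / 7 = 0.10735
SE* = √0.10735

SE* = 0.328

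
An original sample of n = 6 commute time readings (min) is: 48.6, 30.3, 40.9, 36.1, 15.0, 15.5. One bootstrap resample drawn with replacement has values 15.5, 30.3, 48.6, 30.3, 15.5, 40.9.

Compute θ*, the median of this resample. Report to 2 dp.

θ* = 30.30

Sorted: 15.5, 15.5, 30.3, 30.3, 40.9, 48.6
Median = average of the two middle values = 30.30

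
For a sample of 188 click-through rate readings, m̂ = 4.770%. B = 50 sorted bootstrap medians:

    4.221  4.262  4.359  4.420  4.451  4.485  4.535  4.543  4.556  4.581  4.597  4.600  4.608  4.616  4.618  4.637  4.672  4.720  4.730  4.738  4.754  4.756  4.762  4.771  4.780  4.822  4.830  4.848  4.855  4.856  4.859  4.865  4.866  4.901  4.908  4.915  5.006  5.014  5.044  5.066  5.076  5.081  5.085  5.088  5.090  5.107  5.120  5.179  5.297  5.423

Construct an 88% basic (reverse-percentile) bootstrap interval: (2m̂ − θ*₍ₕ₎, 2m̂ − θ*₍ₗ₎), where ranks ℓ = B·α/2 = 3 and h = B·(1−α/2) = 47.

Percentile endpoints at ranks 3 and 47: θ*₍3₎ = 4.359, θ*₍47₎ = 5.120.
Basic interval reflects these around m̂:
  lower = 2 × 4.770 − 5.120 = 4.420
  upper = 2 × 4.770 − 4.359 = 5.181

(4.420, 5.181)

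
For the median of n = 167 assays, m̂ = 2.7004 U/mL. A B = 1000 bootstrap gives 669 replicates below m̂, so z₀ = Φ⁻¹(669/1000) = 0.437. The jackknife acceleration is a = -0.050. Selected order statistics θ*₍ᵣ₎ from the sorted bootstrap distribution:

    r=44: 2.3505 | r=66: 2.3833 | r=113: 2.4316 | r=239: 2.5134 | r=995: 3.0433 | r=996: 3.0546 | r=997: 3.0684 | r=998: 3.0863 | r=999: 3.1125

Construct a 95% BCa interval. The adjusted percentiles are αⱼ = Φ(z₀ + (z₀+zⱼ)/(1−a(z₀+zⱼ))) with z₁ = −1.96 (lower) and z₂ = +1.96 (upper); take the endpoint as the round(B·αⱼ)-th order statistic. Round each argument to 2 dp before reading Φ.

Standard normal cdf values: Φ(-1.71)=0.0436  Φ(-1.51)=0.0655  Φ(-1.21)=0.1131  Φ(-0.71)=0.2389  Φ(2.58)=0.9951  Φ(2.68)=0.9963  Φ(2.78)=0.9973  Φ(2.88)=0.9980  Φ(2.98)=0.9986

(2.4316, 3.0433)

Lower: z₀ + z₁ = 0.437 + (-1.960) = -1.523; 1 − a(z₀+z₁) = 1 − (-0.050)(-1.523) = 0.9239; argument = 0.437 + (-1.523)/0.9239 = -1.2115 → -1.21.
α₁ = Φ(-1.21) = 0.1131; rank = round(1000 × 0.1131) = 113; θ*₍113₎ = 2.4316.
Upper: z₀ + z₂ = 2.397; 1 − a(z₀+z₂) = 1.1199; argument = 2.5775 → 2.58; α₂ = 0.9951; rank = 995; θ*₍995₎ = 3.0433.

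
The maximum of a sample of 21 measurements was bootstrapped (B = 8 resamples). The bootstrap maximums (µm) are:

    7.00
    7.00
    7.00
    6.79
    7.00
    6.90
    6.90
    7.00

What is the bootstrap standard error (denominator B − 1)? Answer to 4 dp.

Bootstrap SE is the standard deviation of the 8 replicate maximums.
Mean of replicates: (7.00 + 7.00 + 7.00 + 6.79 + 7.00 + 6.90 + 6.90 + 7.00) / 8 = 55.59000 / 8 = 6.94875
Sum of squared deviations: (+0.05125)² + (+0.05125)² + (+0.05125)² + (−0.15875)² + (+0.05125)² + (−0.04875)² + (−0.04875)² + (+0.05125)² = 0.04309
Variance = 0.04309 / 7 = 0.00616
SE* = √0.00616

SE* = 0.0785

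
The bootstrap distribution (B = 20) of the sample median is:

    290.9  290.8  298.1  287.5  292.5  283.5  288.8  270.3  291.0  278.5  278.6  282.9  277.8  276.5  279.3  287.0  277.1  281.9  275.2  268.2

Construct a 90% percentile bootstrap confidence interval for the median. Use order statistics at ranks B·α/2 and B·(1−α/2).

(268.2, 292.5)

Sorted replicates: 268.2, 270.3, 275.2, 276.5, 277.1, 277.8, 278.5, 278.6, 279.3, 281.9, 282.9, 283.5, 287.0, 287.5, 288.8, 290.8, 290.9, 291.0, 292.5, 298.1
α = 0.10; lower rank = 20 × 0.050 = 1; upper rank = 20 × 0.950 = 19.
The 1st smallest replicate is 268.2; the 19th is 292.5.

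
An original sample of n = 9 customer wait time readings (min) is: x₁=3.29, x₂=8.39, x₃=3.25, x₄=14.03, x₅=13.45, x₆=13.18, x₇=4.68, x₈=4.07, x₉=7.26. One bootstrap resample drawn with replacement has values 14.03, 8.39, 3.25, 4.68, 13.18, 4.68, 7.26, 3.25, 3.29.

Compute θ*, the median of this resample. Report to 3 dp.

Sorted: 3.25, 3.25, 3.29, 4.68, 4.68, 7.26, 8.39, 13.18, 14.03
Median = middle value = 4.680

θ* = 4.680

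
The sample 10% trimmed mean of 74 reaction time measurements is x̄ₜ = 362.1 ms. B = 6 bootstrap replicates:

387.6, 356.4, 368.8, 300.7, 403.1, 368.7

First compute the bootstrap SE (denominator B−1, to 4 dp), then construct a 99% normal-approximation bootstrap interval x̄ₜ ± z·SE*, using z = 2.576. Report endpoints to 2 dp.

Mean of replicates = 364.2167; sum of squared deviations = 6195.2683; SE* = √(6195.2683/5) = 35.2002
Margin = 2.576 × 35.2002 = 90.676
Interval: 362.1 ± 90.676

(271.42, 452.78)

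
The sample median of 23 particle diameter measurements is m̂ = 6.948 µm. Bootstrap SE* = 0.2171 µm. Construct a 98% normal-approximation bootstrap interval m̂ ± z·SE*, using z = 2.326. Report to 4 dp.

(6.4430, 7.4530)

Margin = 2.326 × 0.2171 = 0.50497
Interval: 6.948 ± 0.50497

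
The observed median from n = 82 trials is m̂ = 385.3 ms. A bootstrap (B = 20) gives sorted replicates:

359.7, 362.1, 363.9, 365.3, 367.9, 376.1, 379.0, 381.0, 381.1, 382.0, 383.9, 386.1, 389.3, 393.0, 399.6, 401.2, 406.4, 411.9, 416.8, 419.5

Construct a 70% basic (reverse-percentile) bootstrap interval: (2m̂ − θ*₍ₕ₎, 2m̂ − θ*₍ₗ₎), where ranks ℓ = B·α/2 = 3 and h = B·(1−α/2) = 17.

(364.2, 406.7)

Percentile endpoints at ranks 3 and 17: θ*₍3₎ = 363.9, θ*₍17₎ = 406.4.
Basic interval reflects these around m̂:
  lower = 2 × 385.3 − 406.4 = 364.2
  upper = 2 × 385.3 − 363.9 = 406.7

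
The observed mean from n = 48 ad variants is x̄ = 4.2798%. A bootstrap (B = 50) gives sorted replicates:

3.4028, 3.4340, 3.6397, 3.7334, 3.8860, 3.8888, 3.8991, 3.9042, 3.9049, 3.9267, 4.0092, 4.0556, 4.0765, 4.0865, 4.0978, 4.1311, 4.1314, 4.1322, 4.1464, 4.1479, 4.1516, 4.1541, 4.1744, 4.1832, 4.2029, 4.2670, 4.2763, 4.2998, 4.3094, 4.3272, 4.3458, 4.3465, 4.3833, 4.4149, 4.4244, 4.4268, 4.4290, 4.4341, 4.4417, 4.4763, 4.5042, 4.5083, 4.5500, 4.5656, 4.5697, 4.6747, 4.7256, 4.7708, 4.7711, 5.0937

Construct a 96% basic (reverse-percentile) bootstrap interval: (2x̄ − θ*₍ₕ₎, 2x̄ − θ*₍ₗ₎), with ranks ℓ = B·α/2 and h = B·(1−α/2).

Percentile endpoints at ranks 1 and 49: θ*₍1₎ = 3.4028, θ*₍49₎ = 4.7711.
Basic interval reflects these around x̄:
  lower = 2 × 4.2798 − 4.7711 = 3.7885
  upper = 2 × 4.2798 − 3.4028 = 5.1568

(3.7885, 5.1568)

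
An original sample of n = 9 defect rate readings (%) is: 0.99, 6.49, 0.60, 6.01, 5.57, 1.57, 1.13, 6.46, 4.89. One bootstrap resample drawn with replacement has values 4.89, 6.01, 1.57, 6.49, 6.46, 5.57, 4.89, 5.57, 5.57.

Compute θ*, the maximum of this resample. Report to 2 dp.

θ* = 6.49

Maximum = 6.49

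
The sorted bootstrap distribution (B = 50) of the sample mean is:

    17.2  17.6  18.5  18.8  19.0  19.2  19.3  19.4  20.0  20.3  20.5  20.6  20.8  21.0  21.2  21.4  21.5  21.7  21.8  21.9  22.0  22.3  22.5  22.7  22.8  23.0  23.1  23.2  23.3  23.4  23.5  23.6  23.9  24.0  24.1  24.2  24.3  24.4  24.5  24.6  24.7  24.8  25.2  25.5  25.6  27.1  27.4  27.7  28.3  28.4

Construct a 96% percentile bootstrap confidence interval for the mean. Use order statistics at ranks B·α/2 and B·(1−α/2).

α = 0.04; lower rank = 50 × 0.020 = 1; upper rank = 50 × 0.980 = 49.
The 1st smallest replicate is 17.2; the 49th is 28.3.

(17.2, 28.3)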